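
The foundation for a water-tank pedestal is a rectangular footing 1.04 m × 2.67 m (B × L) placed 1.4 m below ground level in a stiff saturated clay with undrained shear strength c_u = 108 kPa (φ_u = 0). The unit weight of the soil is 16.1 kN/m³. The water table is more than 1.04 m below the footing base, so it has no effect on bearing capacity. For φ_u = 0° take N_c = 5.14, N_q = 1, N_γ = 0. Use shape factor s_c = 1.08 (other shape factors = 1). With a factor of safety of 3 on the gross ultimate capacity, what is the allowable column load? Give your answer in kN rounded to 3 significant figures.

P_all ≈ 576 kN

q = γ·D_f = 16.1 × 1.4 = 22.54 kPa.
c·N_c·s_c = 108 × 5.14 × 1.08 = 599.53 kPa
q·N_q = 22.54 × 1 = 22.54 kPa
q_ult = 599.53 + 22.54 = 622.07 kPa.
Gross allowable pressure q_all = 622.07 / 3 = 207.36 kPa.
Footing area = 2.7768 m², so allowable column load = 207.36 × 2.7768 = 575.79 kN.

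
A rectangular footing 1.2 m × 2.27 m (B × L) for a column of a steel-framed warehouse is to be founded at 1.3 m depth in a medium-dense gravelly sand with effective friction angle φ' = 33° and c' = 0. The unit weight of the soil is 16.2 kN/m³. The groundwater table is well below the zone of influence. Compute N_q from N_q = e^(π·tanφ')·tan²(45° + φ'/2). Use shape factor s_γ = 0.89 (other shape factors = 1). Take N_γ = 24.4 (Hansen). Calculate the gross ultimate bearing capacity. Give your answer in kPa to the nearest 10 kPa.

q_ult ≈ 760 kPa

tan33° = 0.6494, so N_q = e^(π×0.6494)·tan²(61.5°) = 7.692 × 3.392 = 26.09.
q = γ·D_f = 16.2 × 1.3 = 21.06 kPa.
q·N_q = 21.06 × 26.092 = 549.5 kPa
0.5·γ·B·N_γ·s_γ = 0.5 × 16.2 × 1.2 × 24.4 × 0.89 = 211.08 kPa
q_ult = 549.5 + 211.08 = 760.58 kPa.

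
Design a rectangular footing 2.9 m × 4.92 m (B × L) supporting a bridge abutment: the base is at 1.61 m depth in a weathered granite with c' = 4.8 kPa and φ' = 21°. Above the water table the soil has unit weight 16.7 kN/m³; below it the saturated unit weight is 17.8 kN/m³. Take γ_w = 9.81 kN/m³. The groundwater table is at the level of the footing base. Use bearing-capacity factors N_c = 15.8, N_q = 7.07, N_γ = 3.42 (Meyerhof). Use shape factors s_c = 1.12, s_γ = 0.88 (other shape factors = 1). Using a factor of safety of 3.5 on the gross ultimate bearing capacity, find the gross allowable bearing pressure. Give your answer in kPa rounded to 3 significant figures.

Overburden at base level: q = 16.7 × 1.61 = 26.887 kPa.
Below the base the soil is submerged, so the ½γBN_γ term uses γ' = 17.8 − 9.81 = 7.99 kN/m³.
Cohesion term c·N_c·s_c = 4.8 × 15.8 × 1.12 = 84.941 kPa; surcharge term q·N_q = 26.887 × 7.07 = 190.09 kPa; self-weight term 0.5·γ·B·N_γ·s_γ = 0.5 × 7.99 × 2.9 × 3.42 × 0.88 = 34.868 kPa.
q_ult = 84.941 + 190.09 + 34.868 = 309.9 kPa.
q_all = 309.9 / 3.5 = 88.543 kPa.

q_all ≈ 88.5 kPa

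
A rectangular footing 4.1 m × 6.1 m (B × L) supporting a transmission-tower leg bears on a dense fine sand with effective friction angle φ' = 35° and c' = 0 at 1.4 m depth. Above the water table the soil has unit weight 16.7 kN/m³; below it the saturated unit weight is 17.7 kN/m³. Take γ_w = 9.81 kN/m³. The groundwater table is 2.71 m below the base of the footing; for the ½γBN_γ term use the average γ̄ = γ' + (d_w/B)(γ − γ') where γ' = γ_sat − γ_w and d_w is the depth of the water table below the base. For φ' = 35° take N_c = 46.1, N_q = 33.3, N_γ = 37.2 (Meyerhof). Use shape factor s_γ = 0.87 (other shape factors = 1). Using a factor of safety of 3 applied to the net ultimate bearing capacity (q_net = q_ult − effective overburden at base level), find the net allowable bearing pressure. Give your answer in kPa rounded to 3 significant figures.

q_all(net) ≈ 555 kPa

q = γ·D_f = 16.7 × 1.4 = 23.38 kPa.
γ' = 7.89 kN/m³; averaging over the depth B below the base, γ̄ = γ' + (d_w/B)(γ − γ') = 13.713 kN/m³.
q·N_q = 23.38 × 33.3 = 778.55 kPa
0.5·γ·B·N_γ·s_γ = 0.5 × 13.713 × 4.1 × 37.2 × 0.87 = 909.82 kPa
q_ult = 778.55 + 909.82 = 1688.4 kPa.
Net ultimate: q_net = 1688.4 − 23.38 = 1665 kPa.
q_all(net) = 1665 / 3 = 555 kPa.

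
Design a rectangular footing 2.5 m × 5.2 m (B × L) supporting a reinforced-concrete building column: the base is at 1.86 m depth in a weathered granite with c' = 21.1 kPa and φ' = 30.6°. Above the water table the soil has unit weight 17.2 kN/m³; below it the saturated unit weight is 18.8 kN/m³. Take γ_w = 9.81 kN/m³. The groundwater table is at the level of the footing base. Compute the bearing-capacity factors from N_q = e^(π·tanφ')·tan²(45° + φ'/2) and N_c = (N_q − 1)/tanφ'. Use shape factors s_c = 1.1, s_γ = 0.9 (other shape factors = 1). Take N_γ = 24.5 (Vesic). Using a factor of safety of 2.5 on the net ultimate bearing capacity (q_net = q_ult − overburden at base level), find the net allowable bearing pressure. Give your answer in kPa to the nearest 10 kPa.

q_all(net) ≈ 630 kPa

N_q = e^(π·tan30.6°)·tan²(60.3°) = 19.7; N_c = (N_q − 1)/tanφ' = 31.63.
Effective surcharge at the founding depth q = γ·D_f = 17.2 × 1.86 = 31.992 kPa.
The water table coincides with the base, so in the self-weight term γ → γ' = 8.99 kN/m³.
q_ult = c·N_c·s_c + q·N_q + 0.5·γ·B·N_γ·s_γ
     = 21.1 × 31.626 × 1.1 + 31.992 × 19.704 + 0.5 × 8.99 × 2.5 × 24.5 × 0.9
     = 734.04 + 630.36 + 247.79 = 1612.2 kPa.
q_net = 1612.2 − 31.992 = 1580.2 kPa.
q_all(net) = 1580.2 / 2.5 = 632.08 kPa.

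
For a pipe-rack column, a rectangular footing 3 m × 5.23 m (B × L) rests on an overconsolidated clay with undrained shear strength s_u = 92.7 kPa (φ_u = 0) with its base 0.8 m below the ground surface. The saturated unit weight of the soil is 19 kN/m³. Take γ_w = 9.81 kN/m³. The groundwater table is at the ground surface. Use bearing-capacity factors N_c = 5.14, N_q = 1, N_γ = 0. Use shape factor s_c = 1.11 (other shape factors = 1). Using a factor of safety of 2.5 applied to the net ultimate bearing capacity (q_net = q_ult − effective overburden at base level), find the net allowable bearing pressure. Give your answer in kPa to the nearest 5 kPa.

q_all(net) ≈ 210 kPa

γ' = 19 − 9.81 = 9.19 kN/m³ (submerged throughout). q = 9.19 × 0.8 = 7.352 kPa.
c·N_c·s_c = 92.7 × 5.14 × 1.11 = 528.89 kPa
q·N_q = 7.352 × 1 = 7.352 kPa
q_ult = 528.89 + 7.352 = 536.24 kPa.
Net ultimate: q_net = 536.24 − 7.352 = 528.89 kPa.
q_all(net) = 528.89 / 2.5 = 211.56 kPa.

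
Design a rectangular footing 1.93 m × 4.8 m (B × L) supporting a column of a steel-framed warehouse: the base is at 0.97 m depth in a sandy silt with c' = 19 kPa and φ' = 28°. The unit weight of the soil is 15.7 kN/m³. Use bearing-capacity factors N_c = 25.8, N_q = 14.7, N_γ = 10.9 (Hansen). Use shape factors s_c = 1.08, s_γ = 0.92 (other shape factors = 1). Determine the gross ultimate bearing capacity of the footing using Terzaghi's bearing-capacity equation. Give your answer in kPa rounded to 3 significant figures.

q_ult ≈ 905 kPa

Overburden at base level: q = 15.7 × 0.97 = 15.229 kPa.
Cohesion term c·N_c·s_c = 19 × 25.8 × 1.08 = 529.42 kPa; surcharge term q·N_q = 15.229 × 14.7 = 223.87 kPa; self-weight term 0.5·γ·B·N_γ·s_γ = 0.5 × 15.7 × 1.93 × 10.9 × 0.92 = 151.93 kPa.
q_ult = 529.42 + 223.87 + 151.93 = 905.21 kPa.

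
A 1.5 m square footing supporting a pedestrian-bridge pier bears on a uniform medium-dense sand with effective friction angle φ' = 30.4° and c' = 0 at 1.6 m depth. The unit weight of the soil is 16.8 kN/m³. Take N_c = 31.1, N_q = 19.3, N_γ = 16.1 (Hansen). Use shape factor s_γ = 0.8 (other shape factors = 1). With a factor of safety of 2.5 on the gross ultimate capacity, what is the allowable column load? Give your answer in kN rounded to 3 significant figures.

Effective surcharge at the founding depth q = γ·D_f = 16.8 × 1.6 = 26.88 kPa.
q_ult = q·N_q + 0.5·γ·B·N_γ·s_γ
     = 26.88 × 19.3 + 0.5 × 16.8 × 1.5 × 16.1 × 0.8
     = 518.78 + 162.29 = 681.07 kPa.
Gross allowable pressure q_all = 681.07 / 2.5 = 272.43 kPa.
Footing area = 2.25 m², so allowable column load = 272.43 × 2.25 = 612.96 kN.

P_all ≈ 613 kN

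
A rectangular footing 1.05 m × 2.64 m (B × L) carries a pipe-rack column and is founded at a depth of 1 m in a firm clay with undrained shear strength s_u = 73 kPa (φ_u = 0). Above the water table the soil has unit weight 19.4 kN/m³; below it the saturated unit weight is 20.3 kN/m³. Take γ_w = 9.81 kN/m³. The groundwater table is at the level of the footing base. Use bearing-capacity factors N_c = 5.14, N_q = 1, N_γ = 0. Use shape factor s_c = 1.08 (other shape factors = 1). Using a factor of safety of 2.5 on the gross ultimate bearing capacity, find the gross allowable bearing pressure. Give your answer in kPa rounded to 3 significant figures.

q = γ·D_f = 19.4 × 1 = 19.4 kPa.
c·N_c·s_c = 73 × 5.14 × 1.08 = 405.24 kPa
q·N_q = 19.4 × 1 = 19.4 kPa
q_ult = 405.24 + 19.4 = 424.64 kPa.
q_all = 424.64 / 2.5 = 169.86 kPa.

q_all ≈ 170 kPa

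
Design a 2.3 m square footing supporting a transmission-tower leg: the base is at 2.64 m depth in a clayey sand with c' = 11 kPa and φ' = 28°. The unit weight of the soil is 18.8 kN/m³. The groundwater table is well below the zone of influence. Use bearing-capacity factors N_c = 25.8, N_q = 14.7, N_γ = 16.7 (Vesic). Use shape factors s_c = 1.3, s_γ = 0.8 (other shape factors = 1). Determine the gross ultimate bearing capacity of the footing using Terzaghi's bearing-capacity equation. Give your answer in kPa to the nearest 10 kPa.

Effective surcharge at the founding depth q = γ·D_f = 18.8 × 2.64 = 49.632 kPa.
q_ult = c·N_c·s_c + q·N_q + 0.5·γ·B·N_γ·s_γ
     = 11 × 25.8 × 1.3 + 49.632 × 14.7 + 0.5 × 18.8 × 2.3 × 16.7 × 0.8
     = 368.94 + 729.59 + 288.84 = 1387.4 kPa.

q_ult ≈ 1390 kPa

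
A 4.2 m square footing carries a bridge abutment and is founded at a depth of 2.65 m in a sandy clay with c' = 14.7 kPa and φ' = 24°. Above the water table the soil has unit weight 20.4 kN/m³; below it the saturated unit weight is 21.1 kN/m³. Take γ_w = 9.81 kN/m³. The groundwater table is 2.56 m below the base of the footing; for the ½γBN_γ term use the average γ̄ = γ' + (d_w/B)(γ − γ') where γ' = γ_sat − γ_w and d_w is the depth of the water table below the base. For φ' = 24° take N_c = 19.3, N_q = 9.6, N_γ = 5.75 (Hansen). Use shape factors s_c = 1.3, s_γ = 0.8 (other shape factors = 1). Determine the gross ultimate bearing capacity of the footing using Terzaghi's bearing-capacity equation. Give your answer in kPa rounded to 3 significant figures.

Overburden at base level: q = 20.4 × 2.65 = 54.06 kPa.
The water table is 2.56 m below the base (< B = 4.2 m), so the ½γBN_γ term uses γ̄ = γ' + (d_w/B)(γ − γ') = 11.29 + (2.56/4.2)(20.4 − 11.29) = 16.843 kN/m³.
Cohesion term c·N_c·s_c = 14.7 × 19.3 × 1.3 = 368.82 kPa; surcharge term q·N_q = 54.06 × 9.6 = 518.98 kPa; self-weight term 0.5·γ·B·N_γ·s_γ = 0.5 × 16.843 × 4.2 × 5.75 × 0.8 = 162.7 kPa.
q_ult = 368.82 + 518.98 + 162.7 = 1050.5 kPa.

q_ult ≈ 1050 kPa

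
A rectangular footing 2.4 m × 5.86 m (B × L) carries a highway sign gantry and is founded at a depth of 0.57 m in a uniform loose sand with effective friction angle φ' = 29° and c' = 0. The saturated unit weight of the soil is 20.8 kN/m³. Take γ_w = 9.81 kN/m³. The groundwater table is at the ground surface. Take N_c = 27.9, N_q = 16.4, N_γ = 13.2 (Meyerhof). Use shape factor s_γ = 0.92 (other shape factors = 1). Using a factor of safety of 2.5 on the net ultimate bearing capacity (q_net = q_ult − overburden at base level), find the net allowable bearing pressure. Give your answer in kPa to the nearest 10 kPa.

q_all(net) ≈ 100 kPa

γ' = 20.8 − 9.81 = 10.99 kN/m³ (submerged throughout). q = 10.99 × 0.57 = 6.2643 kPa; the same γ' applies in the ½γBN_γ term.
q·N_q = 6.2643 × 16.4 = 102.73 kPa
0.5·γ·B·N_γ·s_γ = 0.5 × 10.99 × 2.4 × 13.2 × 0.92 = 160.16 kPa
q_ult = 102.73 + 160.16 = 262.89 kPa.
q_net = 262.89 − 6.2643 = 256.63 kPa.
q_all(net) = 256.63 / 2.5 = 102.65 kPa.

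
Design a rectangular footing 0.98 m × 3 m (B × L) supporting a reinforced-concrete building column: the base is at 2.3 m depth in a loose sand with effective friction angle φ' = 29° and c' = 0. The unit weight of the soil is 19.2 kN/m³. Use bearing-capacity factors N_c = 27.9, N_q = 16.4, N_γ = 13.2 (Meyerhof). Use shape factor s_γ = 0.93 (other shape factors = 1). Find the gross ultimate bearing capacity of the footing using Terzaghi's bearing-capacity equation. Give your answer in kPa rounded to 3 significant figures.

q = γ·D_f = 19.2 × 2.3 = 44.16 kPa.
q·N_q = 44.16 × 16.4 = 724.22 kPa
0.5·γ·B·N_γ·s_γ = 0.5 × 19.2 × 0.98 × 13.2 × 0.93 = 115.49 kPa
q_ult = 724.22 + 115.49 = 839.72 kPa.

q_ult ≈ 840 kPa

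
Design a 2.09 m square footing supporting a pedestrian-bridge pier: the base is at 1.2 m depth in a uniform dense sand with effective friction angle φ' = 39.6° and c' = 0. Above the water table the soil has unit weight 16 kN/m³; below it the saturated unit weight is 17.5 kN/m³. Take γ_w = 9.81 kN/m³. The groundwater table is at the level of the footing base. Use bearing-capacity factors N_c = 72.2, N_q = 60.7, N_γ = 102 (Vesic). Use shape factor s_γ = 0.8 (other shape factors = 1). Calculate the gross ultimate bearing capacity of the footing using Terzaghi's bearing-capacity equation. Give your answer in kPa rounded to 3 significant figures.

q_ult ≈ 1820 kPa

Overburden at base level: q = 16 × 1.2 = 19.2 kPa.
Below the base the soil is submerged, so the ½γBN_γ term uses γ' = 17.5 − 9.81 = 7.69 kN/m³.
Surcharge term q·N_q = 19.2 × 60.7 = 1165.4 kPa; self-weight term 0.5·γ·B·N_γ·s_γ = 0.5 × 7.69 × 2.09 × 102 × 0.8 = 655.74 kPa.
q_ult = 1165.4 + 655.74 = 1821.2 kPa.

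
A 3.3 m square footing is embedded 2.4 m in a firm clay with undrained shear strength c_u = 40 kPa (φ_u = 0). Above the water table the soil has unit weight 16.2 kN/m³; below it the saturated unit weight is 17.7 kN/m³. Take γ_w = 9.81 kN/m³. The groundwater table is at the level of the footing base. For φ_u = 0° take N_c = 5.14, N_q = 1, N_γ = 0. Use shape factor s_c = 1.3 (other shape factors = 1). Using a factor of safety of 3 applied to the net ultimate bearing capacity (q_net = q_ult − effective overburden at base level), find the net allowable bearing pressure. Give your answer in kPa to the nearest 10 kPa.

q = γ·D_f = 16.2 × 2.4 = 38.88 kPa.
c·N_c·s_c = 40 × 5.14 × 1.3 = 267.28 kPa
q·N_q = 38.88 × 1 = 38.88 kPa
q_ult = 267.28 + 38.88 = 306.16 kPa.
Net ultimate: q_net = 306.16 − 38.88 = 267.28 kPa.
q_all(net) = 267.28 / 3 = 89.093 kPa.

q_all(net) ≈ 90 kPa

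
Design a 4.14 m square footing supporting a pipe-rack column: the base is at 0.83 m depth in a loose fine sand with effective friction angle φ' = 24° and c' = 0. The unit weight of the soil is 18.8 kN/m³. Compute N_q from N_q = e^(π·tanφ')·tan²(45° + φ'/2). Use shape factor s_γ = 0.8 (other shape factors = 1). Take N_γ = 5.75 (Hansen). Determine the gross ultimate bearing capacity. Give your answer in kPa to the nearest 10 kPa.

tan24° = 0.4452, so N_q = e^(π×0.4452)·tan²(57°) = 4.05 × 2.371 = 9.6.
Effective surcharge at the founding depth q = γ·D_f = 18.8 × 0.83 = 15.604 kPa.
q_ult = q·N_q + 0.5·γ·B·N_γ·s_γ
     = 15.604 × 9.6034 + 0.5 × 18.8 × 4.14 × 5.75 × 0.8
     = 149.85 + 179.01 = 328.86 kPa.

q_ult ≈ 330 kPa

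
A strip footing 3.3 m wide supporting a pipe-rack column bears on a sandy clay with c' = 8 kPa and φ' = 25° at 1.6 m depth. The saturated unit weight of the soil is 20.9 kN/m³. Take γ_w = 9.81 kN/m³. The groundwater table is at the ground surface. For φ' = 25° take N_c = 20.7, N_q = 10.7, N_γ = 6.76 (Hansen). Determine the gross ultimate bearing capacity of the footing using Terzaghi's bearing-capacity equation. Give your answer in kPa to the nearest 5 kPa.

q_ult ≈ 480 kPa

Water table at ground surface, so effective unit weight γ' = 20.9 − 9.81 = 11.09 kN/m³ is used throughout; overburden q = 11.09 × 1.6 = 17.744 kPa; the same γ' applies in the ½γBN_γ term.
Cohesion term c·N_c = 8 × 20.7 = 165.6 kPa; surcharge term q·N_q = 17.744 × 10.7 = 189.86 kPa; self-weight term 0.5·γ·B·N_γ = 0.5 × 11.09 × 3.3 × 6.76 = 123.7 kPa.
q_ult = 165.6 + 189.86 + 123.7 = 479.16 kPa.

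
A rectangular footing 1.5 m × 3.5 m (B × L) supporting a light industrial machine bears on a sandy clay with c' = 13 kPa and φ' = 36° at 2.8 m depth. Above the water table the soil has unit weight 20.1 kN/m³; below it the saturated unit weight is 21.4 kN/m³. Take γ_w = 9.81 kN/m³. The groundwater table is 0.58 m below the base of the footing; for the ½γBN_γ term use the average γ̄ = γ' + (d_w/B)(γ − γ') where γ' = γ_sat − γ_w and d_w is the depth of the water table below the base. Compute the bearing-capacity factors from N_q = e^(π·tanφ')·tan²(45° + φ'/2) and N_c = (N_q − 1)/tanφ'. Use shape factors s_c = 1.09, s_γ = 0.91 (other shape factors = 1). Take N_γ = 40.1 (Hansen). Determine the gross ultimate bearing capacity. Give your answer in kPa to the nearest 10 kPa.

q_ult ≈ 3250 kPa

tan36° = 0.7265, so N_q = e^(π×0.7265)·tan²(63°) = 9.801 × 3.852 = 37.75.
N_c = (37.75 − 1)/tan36° = 50.59.
Overburden at base level: q = 20.1 × 2.8 = 56.28 kPa.
The water table is 0.58 m below the base (< B = 1.5 m), so the ½γBN_γ term uses γ̄ = γ' + (d_w/B)(γ − γ') = 11.59 + (0.58/1.5)(20.1 − 11.59) = 14.881 kN/m³.
Cohesion term c·N_c·s_c = 13 × 50.585 × 1.09 = 716.8 kPa; surcharge term q·N_q = 56.28 × 37.752 = 2124.7 kPa; self-weight term 0.5·γ·B·N_γ·s_γ = 0.5 × 14.881 × 1.5 × 40.1 × 0.91 = 407.25 kPa.
q_ult = 716.8 + 2124.7 + 407.25 = 3248.8 kPa.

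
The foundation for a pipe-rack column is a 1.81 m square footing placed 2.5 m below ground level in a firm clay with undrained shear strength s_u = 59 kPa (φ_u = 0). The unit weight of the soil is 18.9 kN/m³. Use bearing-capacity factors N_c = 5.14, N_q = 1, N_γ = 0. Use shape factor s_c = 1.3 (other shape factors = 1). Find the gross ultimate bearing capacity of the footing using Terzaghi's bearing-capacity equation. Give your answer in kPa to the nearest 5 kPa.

q = γ·D_f = 18.9 × 2.5 = 47.25 kPa.
c·N_c·s_c = 59 × 5.14 × 1.3 = 394.24 kPa
q·N_q = 47.25 × 1 = 47.25 kPa
q_ult = 394.24 + 47.25 = 441.49 kPa.

q_ult ≈ 440 kPa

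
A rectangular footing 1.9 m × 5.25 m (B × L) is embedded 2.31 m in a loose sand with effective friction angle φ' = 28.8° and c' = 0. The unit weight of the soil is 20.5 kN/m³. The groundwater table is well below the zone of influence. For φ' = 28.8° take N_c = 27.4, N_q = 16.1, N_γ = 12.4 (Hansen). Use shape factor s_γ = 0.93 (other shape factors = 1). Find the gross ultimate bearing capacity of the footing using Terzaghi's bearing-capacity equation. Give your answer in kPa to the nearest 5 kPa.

q = γ·D_f = 20.5 × 2.31 = 47.355 kPa.
q·N_q = 47.355 × 16.1 = 762.42 kPa
0.5·γ·B·N_γ·s_γ = 0.5 × 20.5 × 1.9 × 12.4 × 0.93 = 224.59 kPa
q_ult = 762.42 + 224.59 = 987 kPa.

q_ult ≈ 985 kPa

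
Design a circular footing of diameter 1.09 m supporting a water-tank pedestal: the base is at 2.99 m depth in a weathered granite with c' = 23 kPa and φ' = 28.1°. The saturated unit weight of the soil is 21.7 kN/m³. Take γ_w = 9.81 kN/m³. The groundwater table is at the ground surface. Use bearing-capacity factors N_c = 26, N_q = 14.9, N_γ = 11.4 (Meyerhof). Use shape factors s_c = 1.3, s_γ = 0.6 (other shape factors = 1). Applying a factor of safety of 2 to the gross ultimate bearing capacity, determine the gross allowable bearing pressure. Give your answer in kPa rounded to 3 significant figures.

γ' = 21.7 − 9.81 = 11.89 kN/m³ (submerged throughout). q = 11.89 × 2.99 = 35.551 kPa; the same γ' applies in the ½γBN_γ term.
c·N_c·s_c = 23 × 26 × 1.3 = 777.4 kPa
q·N_q = 35.551 × 14.9 = 529.71 kPa
0.5·γ·B·N_γ·s_γ = 0.5 × 11.89 × 1.09 × 11.4 × 0.6 = 44.324 kPa
q_ult = 777.4 + 529.71 + 44.324 = 1351.4 kPa.
q_all = q_ult / FS = 1351.4 / 2 = 675.72 kPa.

q_all ≈ 676 kPa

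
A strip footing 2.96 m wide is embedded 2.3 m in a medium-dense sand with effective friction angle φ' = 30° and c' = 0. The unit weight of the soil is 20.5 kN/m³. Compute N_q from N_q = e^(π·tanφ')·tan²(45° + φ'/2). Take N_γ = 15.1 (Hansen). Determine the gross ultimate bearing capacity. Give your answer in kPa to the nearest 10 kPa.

tan30° = 0.5774, so N_q = e^(π×0.5774)·tan²(60°) = 6.134 × 3.0 = 18.4.
q = γ·D_f = 20.5 × 2.3 = 47.15 kPa.
q·N_q = 47.15 × 18.401 = 867.61 kPa
0.5·γ·B·N_γ = 0.5 × 20.5 × 2.96 × 15.1 = 458.13 kPa
q_ult = 867.61 + 458.13 = 1325.7 kPa.

q_ult ≈ 1330 kPa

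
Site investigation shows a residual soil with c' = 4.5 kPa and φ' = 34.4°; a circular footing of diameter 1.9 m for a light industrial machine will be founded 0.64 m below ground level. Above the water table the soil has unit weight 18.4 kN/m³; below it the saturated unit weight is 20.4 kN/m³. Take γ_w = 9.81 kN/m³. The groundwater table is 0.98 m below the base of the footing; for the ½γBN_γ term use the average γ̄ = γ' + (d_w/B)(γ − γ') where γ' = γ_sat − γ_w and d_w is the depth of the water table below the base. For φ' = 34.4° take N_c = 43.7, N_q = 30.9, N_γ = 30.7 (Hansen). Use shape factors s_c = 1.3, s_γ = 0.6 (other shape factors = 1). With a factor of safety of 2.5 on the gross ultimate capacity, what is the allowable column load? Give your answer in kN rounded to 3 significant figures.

P_all ≈ 993 kN

Effective surcharge at the founding depth q = γ·D_f = 18.4 × 0.64 = 11.776 kPa.
With d_w = 0.98 m < B, γ̄ = 10.59 + (0.98/1.9) × (18.4 − 10.59) = 14.618 kN/m³.
q_ult = c·N_c·s_c + q·N_q + 0.5·γ·B·N_γ·s_γ
     = 4.5 × 43.7 × 1.3 + 11.776 × 30.9 + 0.5 × 14.618 × 1.9 × 30.7 × 0.6
     = 255.65 + 363.88 + 255.81 = 875.33 kPa.
Gross allowable pressure q_all = 875.33 / 2.5 = 350.13 kPa.
Footing area = 2.8353 m², so allowable column load = 350.13 × 2.8353 = 992.73 kN.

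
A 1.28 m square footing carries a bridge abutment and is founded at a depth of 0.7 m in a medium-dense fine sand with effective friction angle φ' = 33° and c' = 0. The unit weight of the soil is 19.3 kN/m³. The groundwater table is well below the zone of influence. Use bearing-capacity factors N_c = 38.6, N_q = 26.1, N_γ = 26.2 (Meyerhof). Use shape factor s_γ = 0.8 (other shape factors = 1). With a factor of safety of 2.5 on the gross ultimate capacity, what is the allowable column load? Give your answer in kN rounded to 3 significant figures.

q = γ·D_f = 19.3 × 0.7 = 13.51 kPa.
q·N_q = 13.51 × 26.1 = 352.61 kPa
0.5·γ·B·N_γ·s_γ = 0.5 × 19.3 × 1.28 × 26.2 × 0.8 = 258.9 kPa
q_ult = 352.61 + 258.9 = 611.51 kPa.
Gross allowable pressure q_all = 611.51 / 2.5 = 244.6 kPa.
Footing area = 1.6384 m², so allowable column load = 244.6 × 1.6384 = 400.76 kN.

P_all ≈ 401 kN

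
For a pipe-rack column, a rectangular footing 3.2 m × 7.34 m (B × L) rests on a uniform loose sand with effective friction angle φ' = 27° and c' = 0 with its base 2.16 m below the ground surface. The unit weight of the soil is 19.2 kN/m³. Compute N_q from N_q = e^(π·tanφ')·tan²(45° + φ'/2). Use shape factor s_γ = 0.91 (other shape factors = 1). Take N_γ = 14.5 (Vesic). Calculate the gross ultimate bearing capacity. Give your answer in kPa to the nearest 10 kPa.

q_ult ≈ 950 kPa

tan27° = 0.5095, so N_q = e^(π×0.5095)·tan²(58.5°) = 4.957 × 2.663 = 13.2.
Effective surcharge at the founding depth q = γ·D_f = 19.2 × 2.16 = 41.472 kPa.
q_ult = q·N_q + 0.5·γ·B·N_γ·s_γ
     = 41.472 × 13.199 + 0.5 × 19.2 × 3.2 × 14.5 × 0.91
     = 547.39 + 405.35 = 952.75 kPa.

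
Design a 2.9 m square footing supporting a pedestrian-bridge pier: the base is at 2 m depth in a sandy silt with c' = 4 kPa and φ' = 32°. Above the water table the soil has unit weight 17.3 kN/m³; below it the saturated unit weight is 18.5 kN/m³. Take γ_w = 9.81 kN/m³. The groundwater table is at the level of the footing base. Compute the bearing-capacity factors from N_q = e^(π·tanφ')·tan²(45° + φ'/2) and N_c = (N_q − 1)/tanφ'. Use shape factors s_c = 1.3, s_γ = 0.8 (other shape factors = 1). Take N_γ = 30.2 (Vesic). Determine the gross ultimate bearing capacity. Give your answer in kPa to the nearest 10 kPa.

tan32° = 0.6249, so N_q = e^(π×0.6249)·tan²(61°) = 7.121 × 3.255 = 23.18.
N_c = (23.18 − 1)/tan32° = 35.49.
Overburden at base level: q = 17.3 × 2 = 34.6 kPa.
Below the base the soil is submerged, so the ½γBN_γ term uses γ' = 18.5 − 9.81 = 8.69 kN/m³.
Cohesion term c·N_c·s_c = 4 × 35.49 × 1.3 = 184.55 kPa; surcharge term q·N_q = 34.6 × 23.177 = 801.92 kPa; self-weight term 0.5·γ·B·N_γ·s_γ = 0.5 × 8.69 × 2.9 × 30.2 × 0.8 = 304.43 kPa.
q_ult = 184.55 + 801.92 + 304.43 = 1290.9 kPa.

q_ult ≈ 1290 kPa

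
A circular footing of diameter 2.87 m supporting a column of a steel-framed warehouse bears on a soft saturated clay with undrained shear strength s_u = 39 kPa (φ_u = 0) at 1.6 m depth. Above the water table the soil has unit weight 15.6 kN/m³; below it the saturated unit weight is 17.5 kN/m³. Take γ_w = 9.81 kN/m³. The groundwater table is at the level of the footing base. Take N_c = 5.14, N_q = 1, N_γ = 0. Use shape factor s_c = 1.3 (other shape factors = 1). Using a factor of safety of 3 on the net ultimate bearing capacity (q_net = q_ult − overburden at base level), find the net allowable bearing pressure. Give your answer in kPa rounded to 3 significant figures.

Overburden at base level: q = 15.6 × 1.6 = 24.96 kPa.
Cohesion term c·N_c·s_c = 39 × 5.14 × 1.3 = 260.6 kPa; surcharge term q·N_q = 24.96 × 1 = 24.96 kPa.
q_ult = 260.6 + 24.96 = 285.56 kPa.
q_net = 285.56 − 24.96 = 260.6 kPa.
q_all(net) = 260.6 / 3 = 86.866 kPa.

q_all(net) ≈ 86.9 kPa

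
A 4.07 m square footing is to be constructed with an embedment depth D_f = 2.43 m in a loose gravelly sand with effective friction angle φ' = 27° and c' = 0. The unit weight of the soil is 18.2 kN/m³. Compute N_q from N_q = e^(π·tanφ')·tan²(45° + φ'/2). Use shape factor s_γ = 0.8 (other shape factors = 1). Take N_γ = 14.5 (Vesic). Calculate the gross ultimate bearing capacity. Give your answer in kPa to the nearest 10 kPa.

tan27° = 0.5095, so N_q = e^(π×0.5095)·tan²(58.5°) = 4.957 × 2.663 = 13.2.
Overburden at base level: q = 18.2 × 2.43 = 44.226 kPa.
Surcharge term q·N_q = 44.226 × 13.199 = 583.75 kPa; self-weight term 0.5·γ·B·N_γ·s_γ = 0.5 × 18.2 × 4.07 × 14.5 × 0.8 = 429.63 kPa.
q_ult = 583.75 + 429.63 = 1013.4 kPa.

q_ult ≈ 1010 kPa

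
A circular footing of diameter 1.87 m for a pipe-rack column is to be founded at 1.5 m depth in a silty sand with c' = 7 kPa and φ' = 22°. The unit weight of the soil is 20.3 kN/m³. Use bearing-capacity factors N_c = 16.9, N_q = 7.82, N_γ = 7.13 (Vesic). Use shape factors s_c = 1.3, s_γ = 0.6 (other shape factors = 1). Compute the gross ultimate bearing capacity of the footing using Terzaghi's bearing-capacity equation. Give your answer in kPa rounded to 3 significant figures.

Overburden at base level: q = 20.3 × 1.5 = 30.45 kPa.
Cohesion term c·N_c·s_c = 7 × 16.9 × 1.3 = 153.79 kPa; surcharge term q·N_q = 30.45 × 7.82 = 238.12 kPa; self-weight term 0.5·γ·B·N_γ·s_γ = 0.5 × 20.3 × 1.87 × 7.13 × 0.6 = 81.199 kPa.
q_ult = 153.79 + 238.12 + 81.199 = 473.11 kPa.

q_ult ≈ 473 kPa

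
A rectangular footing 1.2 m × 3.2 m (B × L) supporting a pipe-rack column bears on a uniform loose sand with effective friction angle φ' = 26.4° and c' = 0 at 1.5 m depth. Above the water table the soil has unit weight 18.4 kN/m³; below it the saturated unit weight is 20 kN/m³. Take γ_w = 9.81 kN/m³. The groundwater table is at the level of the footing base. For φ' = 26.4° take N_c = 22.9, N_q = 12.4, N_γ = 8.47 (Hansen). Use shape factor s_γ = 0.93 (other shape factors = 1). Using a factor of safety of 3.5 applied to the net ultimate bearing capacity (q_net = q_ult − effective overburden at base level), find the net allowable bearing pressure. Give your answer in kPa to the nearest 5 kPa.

q_all(net) ≈ 105 kPa

Effective surcharge at the founding depth q = γ·D_f = 18.4 × 1.5 = 27.6 kPa.
The water table coincides with the base, so in the self-weight term γ → γ' = 10.19 kN/m³.
q_ult = q·N_q + 0.5·γ·B·N_γ·s_γ
     = 27.6 × 12.4 + 0.5 × 10.19 × 1.2 × 8.47 × 0.93
     = 342.24 + 48.161 = 390.4 kPa.
Net ultimate: q_net = 390.4 − 27.6 = 362.8 kPa.
q_all(net) = 362.8 / 3.5 = 103.66 kPa.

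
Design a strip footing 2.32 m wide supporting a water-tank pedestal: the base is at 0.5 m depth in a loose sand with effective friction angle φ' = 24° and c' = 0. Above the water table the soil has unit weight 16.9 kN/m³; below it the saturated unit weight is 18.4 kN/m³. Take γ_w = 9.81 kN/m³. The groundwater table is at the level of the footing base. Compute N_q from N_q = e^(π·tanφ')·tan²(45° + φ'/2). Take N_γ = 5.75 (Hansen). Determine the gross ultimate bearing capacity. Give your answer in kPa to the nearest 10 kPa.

q_ult ≈ 140 kPa

tan24° = 0.4452, so N_q = e^(π×0.4452)·tan²(57°) = 4.05 × 2.371 = 9.6.
Effective surcharge at the founding depth q = γ·D_f = 16.9 × 0.5 = 8.45 kPa.
The water table coincides with the base, so in the self-weight term γ → γ' = 8.59 kN/m³.
q_ult = q·N_q + 0.5·γ·B·N_γ
     = 8.45 × 9.6034 + 0.5 × 8.59 × 2.32 × 5.75
     = 81.149 + 57.295 = 138.44 kPa.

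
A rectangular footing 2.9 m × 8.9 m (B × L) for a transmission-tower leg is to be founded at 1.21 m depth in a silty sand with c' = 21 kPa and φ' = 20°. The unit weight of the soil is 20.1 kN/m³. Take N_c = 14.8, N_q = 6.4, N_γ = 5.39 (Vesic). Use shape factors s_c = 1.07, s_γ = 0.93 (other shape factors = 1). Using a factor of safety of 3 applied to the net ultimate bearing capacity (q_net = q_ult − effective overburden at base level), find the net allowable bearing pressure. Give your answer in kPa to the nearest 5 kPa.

Overburden at base level: q = 20.1 × 1.21 = 24.321 kPa.
Cohesion term c·N_c·s_c = 21 × 14.8 × 1.07 = 332.56 kPa; surcharge term q·N_q = 24.321 × 6.4 = 155.65 kPa; self-weight term 0.5·γ·B·N_γ·s_γ = 0.5 × 20.1 × 2.9 × 5.39 × 0.93 = 146.1 kPa.
q_ult = 332.56 + 155.65 + 146.1 = 634.31 kPa.
Net ultimate: q_net = 634.31 − 24.321 = 609.98 kPa.
q_all(net) = 609.98 / 3 = 203.33 kPa.

q_all(net) ≈ 205 kPa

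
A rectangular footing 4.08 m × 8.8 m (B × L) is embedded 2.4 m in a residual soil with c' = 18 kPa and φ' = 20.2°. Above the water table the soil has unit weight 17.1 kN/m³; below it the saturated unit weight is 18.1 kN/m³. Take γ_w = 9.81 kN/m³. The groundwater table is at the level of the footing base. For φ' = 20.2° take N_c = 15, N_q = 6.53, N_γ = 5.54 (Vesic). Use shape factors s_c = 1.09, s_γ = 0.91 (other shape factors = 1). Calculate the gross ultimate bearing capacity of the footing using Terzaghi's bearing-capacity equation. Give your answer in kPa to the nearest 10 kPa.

q_ult ≈ 650 kPa

Overburden at base level: q = 17.1 × 2.4 = 41.04 kPa.
Below the base the soil is submerged, so the ½γBN_γ term uses γ' = 18.1 − 9.81 = 8.29 kN/m³.
Cohesion term c·N_c·s_c = 18 × 15 × 1.09 = 294.3 kPa; surcharge term q·N_q = 41.04 × 6.53 = 267.99 kPa; self-weight term 0.5·γ·B·N_γ·s_γ = 0.5 × 8.29 × 4.08 × 5.54 × 0.91 = 85.258 kPa.
q_ult = 294.3 + 267.99 + 85.258 = 647.55 kPa.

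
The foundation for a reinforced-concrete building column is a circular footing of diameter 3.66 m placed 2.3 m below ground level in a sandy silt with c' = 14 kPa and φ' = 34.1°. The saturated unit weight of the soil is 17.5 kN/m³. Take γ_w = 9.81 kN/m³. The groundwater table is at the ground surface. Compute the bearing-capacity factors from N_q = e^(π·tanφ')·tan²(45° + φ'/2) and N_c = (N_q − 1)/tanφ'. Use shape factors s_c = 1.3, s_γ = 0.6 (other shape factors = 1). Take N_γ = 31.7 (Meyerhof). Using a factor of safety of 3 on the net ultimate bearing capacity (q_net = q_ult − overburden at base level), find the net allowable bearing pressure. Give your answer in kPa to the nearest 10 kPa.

q_all(net) ≈ 520 kPa

N_q = e^(π·tan34.1°)·tan²(62.05°) = 29.8; N_c = (N_q − 1)/tanφ' = 42.54.
Water table at ground surface, so effective unit weight γ' = 17.5 − 9.81 = 7.69 kN/m³ is used throughout; overburden q = 7.69 × 2.3 = 17.687 kPa; the same γ' applies in the ½γBN_γ term.
Cohesion term c·N_c·s_c = 14 × 42.539 × 1.3 = 774.21 kPa; surcharge term q·N_q = 17.687 × 29.801 = 527.09 kPa; self-weight term 0.5·γ·B·N_γ·s_γ = 0.5 × 7.69 × 3.66 × 31.7 × 0.6 = 267.66 kPa.
q_ult = 774.21 + 527.09 + 267.66 = 1569 kPa.
q_net = 1569 − 17.687 = 1551.3 kPa.
q_all(net) = 1551.3 / 3 = 517.09 kPa.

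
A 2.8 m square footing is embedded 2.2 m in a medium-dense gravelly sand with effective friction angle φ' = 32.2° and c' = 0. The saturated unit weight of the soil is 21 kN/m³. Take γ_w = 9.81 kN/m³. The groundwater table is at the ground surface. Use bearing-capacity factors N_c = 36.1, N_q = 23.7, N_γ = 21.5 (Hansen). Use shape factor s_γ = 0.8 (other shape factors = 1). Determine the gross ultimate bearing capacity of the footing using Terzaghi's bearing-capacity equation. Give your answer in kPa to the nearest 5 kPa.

q_ult ≈ 855 kPa

γ' = 21 − 9.81 = 11.19 kN/m³ (submerged throughout). q = 11.19 × 2.2 = 24.618 kPa; the same γ' applies in the ½γBN_γ term.
q·N_q = 24.618 × 23.7 = 583.45 kPa
0.5·γ·B·N_γ·s_γ = 0.5 × 11.19 × 2.8 × 21.5 × 0.8 = 269.46 kPa
q_ult = 583.45 + 269.46 = 852.9 kPa.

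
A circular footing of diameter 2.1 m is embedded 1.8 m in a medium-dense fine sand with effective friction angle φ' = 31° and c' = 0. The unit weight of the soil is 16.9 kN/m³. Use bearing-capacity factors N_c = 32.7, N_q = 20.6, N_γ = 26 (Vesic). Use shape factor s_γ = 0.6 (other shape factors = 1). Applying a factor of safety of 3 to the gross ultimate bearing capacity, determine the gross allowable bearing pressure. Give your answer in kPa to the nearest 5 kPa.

Overburden at base level: q = 16.9 × 1.8 = 30.42 kPa.
Surcharge term q·N_q = 30.42 × 20.6 = 626.65 kPa; self-weight term 0.5·γ·B·N_γ·s_γ = 0.5 × 16.9 × 2.1 × 26 × 0.6 = 276.82 kPa.
q_ult = 626.65 + 276.82 = 903.47 kPa.
q_all = q_ult / FS = 903.47 / 3 = 301.16 kPa.

q_all ≈ 300 kPa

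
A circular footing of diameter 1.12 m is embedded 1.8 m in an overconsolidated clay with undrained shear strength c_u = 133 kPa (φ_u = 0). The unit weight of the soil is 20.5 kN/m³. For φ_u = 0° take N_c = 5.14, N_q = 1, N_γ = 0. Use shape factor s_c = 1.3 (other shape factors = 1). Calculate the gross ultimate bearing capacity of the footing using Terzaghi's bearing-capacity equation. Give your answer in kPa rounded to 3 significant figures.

q = γ·D_f = 20.5 × 1.8 = 36.9 kPa.
c·N_c·s_c = 133 × 5.14 × 1.3 = 888.71 kPa
q·N_q = 36.9 × 1 = 36.9 kPa
q_ult = 888.71 + 36.9 = 925.61 kPa.

q_ult ≈ 926 kPa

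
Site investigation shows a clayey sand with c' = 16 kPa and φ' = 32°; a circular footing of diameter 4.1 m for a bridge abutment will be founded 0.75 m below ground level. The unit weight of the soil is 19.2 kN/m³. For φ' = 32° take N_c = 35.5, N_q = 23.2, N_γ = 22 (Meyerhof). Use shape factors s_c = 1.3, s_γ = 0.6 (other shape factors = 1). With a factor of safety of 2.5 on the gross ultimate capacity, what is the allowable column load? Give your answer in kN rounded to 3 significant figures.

q = γ·D_f = 19.2 × 0.75 = 14.4 kPa.
c·N_c·s_c = 16 × 35.5 × 1.3 = 738.4 kPa
q·N_q = 14.4 × 23.2 = 334.08 kPa
0.5·γ·B·N_γ·s_γ = 0.5 × 19.2 × 4.1 × 22 × 0.6 = 519.55 kPa
q_ult = 738.4 + 334.08 + 519.55 = 1592 kPa.
Gross allowable pressure q_all = 1592 / 2.5 = 636.81 kPa.
Footing area = 13.2025 m², so allowable column load = 636.81 × 13.2025 = 8407.5 kN.

P_all ≈ 8410 kN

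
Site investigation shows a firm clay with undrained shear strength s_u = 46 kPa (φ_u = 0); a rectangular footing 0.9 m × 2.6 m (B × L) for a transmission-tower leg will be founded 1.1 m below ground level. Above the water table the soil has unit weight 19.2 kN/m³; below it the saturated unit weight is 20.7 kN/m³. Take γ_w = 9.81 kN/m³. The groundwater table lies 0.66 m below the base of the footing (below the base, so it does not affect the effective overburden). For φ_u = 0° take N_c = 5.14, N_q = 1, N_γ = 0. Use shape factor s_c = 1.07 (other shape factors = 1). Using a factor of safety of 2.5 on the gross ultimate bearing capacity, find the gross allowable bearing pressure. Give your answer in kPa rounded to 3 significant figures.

q = γ·D_f = 19.2 × 1.1 = 21.12 kPa.
c·N_c·s_c = 46 × 5.14 × 1.07 = 252.99 kPa
q·N_q = 21.12 × 1 = 21.12 kPa
q_ult = 252.99 + 21.12 = 274.11 kPa.
q_all = 274.11 / 2.5 = 109.64 kPa.

q_all ≈ 110 kPa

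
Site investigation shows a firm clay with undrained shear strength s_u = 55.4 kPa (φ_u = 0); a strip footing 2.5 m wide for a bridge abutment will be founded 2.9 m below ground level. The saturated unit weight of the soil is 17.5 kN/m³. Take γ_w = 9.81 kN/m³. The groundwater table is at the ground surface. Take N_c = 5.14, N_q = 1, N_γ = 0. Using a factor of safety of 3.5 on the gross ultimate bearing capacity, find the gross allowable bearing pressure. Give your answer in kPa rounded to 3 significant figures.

q_all ≈ 87.7 kPa

γ' = 17.5 − 9.81 = 7.69 kN/m³ (submerged throughout). q = 7.69 × 2.9 = 22.301 kPa.
c·N_c = 55.4 × 5.14 = 284.76 kPa
q·N_q = 22.301 × 1 = 22.301 kPa
q_ult = 284.76 + 22.301 = 307.06 kPa.
q_all = 307.06 / 3.5 = 87.731 kPa.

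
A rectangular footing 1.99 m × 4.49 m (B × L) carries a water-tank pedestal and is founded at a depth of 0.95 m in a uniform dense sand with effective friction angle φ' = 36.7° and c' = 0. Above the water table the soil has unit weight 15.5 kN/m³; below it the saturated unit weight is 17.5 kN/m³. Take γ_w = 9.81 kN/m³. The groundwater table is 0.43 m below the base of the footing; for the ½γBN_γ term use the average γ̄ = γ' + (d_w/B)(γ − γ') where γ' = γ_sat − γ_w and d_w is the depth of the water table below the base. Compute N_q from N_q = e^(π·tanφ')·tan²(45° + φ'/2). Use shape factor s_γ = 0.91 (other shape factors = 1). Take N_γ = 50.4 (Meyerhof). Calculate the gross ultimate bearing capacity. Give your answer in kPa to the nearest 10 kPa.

q_ult ≈ 1040 kPa

tan36.7° = 0.7454, so N_q = e^(π×0.7454)·tan²(63.35°) = 10.399 × 3.97 = 41.29.
Overburden at base level: q = 15.5 × 0.95 = 14.725 kPa.
The water table is 0.43 m below the base (< B = 1.99 m), so the ½γBN_γ term uses γ̄ = γ' + (d_w/B)(γ − γ') = 7.69 + (0.43/1.99)(15.5 − 7.69) = 9.3776 kN/m³.
Surcharge term q·N_q = 14.725 × 41.288 = 607.96 kPa; self-weight term 0.5·γ·B·N_γ·s_γ = 0.5 × 9.3776 × 1.99 × 50.4 × 0.91 = 427.94 kPa.
q_ult = 607.96 + 427.94 = 1035.9 kPa.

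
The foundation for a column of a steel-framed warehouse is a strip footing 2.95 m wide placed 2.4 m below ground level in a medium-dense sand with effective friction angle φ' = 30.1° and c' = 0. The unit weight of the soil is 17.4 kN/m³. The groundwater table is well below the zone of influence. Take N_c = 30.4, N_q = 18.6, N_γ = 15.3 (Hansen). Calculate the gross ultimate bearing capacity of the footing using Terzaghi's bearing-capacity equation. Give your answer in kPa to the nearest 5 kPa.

Overburden at base level: q = 17.4 × 2.4 = 41.76 kPa.
Surcharge term q·N_q = 41.76 × 18.6 = 776.74 kPa; self-weight term 0.5·γ·B·N_γ = 0.5 × 17.4 × 2.95 × 15.3 = 392.67 kPa.
q_ult = 776.74 + 392.67 = 1169.4 kPa.

q_ult ≈ 1170 kPa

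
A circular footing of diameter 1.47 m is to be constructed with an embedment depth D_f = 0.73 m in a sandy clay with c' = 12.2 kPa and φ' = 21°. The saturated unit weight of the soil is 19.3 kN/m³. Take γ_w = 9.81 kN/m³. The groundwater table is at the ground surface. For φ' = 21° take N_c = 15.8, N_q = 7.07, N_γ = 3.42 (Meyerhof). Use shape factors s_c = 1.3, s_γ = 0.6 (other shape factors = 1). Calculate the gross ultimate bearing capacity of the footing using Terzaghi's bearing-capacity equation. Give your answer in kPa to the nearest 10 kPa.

q_ult ≈ 310 kPa

With the water table at the surface the whole profile is submerged: γ' = 19.3 − 9.81 = 9.49 kN/m³, so q = γ'·D_f = 6.9277 kPa; the same γ' applies in the ½γBN_γ term.
q_ult = c·N_c·s_c + q·N_q + 0.5·γ·B·N_γ·s_γ
     = 12.2 × 15.8 × 1.3 + 6.9277 × 7.07 + 0.5 × 9.49 × 1.47 × 3.42 × 0.6
     = 250.59 + 48.979 + 14.313 = 313.88 kPa.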